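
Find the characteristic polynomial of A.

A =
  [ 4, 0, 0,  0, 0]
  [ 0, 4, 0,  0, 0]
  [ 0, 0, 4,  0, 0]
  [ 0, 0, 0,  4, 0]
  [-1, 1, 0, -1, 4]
x^5 - 20*x^4 + 160*x^3 - 640*x^2 + 1280*x - 1024

Expanding det(x·I − A) (e.g. by cofactor expansion or by noting that A is similar to its Jordan form J, which has the same characteristic polynomial as A) gives
  χ_A(x) = x^5 - 20*x^4 + 160*x^3 - 640*x^2 + 1280*x - 1024
which factors as (x - 4)^5. The eigenvalues (with algebraic multiplicities) are λ = 4 with multiplicity 5.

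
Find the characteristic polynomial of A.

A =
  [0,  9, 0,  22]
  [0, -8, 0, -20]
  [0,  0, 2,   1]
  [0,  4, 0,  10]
x^4 - 4*x^3 + 4*x^2

Expanding det(x·I − A) (e.g. by cofactor expansion or by noting that A is similar to its Jordan form J, which has the same characteristic polynomial as A) gives
  χ_A(x) = x^4 - 4*x^3 + 4*x^2
which factors as x^2*(x - 2)^2. The eigenvalues (with algebraic multiplicities) are λ = 0 with multiplicity 2, λ = 2 with multiplicity 2.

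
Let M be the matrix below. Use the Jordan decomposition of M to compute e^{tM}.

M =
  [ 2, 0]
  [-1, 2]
e^{tM} =
  [exp(2*t), 0]
  [-t*exp(2*t), exp(2*t)]

Strategy: write M = P · J · P⁻¹ where J is a Jordan canonical form, so e^{tM} = P · e^{tJ} · P⁻¹, and e^{tJ} can be computed block-by-block.

M has Jordan form
J =
  [2, 1]
  [0, 2]
(up to reordering of blocks).

Per-block formulas:
  For a 2×2 Jordan block J_2(2): exp(t · J_2(2)) = e^(2t)·(I + t·N), where N is the 2×2 nilpotent shift.

After assembling e^{tJ} and conjugating by P, we get:

e^{tM} =
  [exp(2*t), 0]
  [-t*exp(2*t), exp(2*t)]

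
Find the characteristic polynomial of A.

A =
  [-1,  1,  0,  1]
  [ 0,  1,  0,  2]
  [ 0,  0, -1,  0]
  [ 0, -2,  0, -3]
x^4 + 4*x^3 + 6*x^2 + 4*x + 1

Expanding det(x·I − A) (e.g. by cofactor expansion or by noting that A is similar to its Jordan form J, which has the same characteristic polynomial as A) gives
  χ_A(x) = x^4 + 4*x^3 + 6*x^2 + 4*x + 1
which factors as (x + 1)^4. The eigenvalues (with algebraic multiplicities) are λ = -1 with multiplicity 4.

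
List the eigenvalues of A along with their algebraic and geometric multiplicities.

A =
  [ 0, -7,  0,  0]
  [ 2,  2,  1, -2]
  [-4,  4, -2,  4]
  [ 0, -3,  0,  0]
λ = 0: alg = 4, geom = 2

Step 1 — factor the characteristic polynomial to read off the algebraic multiplicities:
  χ_A(x) = x^4

Step 2 — compute geometric multiplicities via the rank-nullity identity g(λ) = n − rank(A − λI):
  rank(A − (0)·I) = 2, so dim ker(A − (0)·I) = n − 2 = 2

Summary:
  λ = 0: algebraic multiplicity = 4, geometric multiplicity = 2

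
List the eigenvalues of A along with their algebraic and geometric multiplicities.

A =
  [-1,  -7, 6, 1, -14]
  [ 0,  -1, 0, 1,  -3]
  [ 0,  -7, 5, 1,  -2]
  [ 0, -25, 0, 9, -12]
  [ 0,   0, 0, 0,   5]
λ = -1: alg = 1, geom = 1; λ = 4: alg = 2, geom = 1; λ = 5: alg = 2, geom = 1

Step 1 — factor the characteristic polynomial to read off the algebraic multiplicities:
  χ_A(x) = (x - 5)^2*(x - 4)^2*(x + 1)

Step 2 — compute geometric multiplicities via the rank-nullity identity g(λ) = n − rank(A − λI):
  rank(A − (-1)·I) = 4, so dim ker(A − (-1)·I) = n − 4 = 1
  rank(A − (4)·I) = 4, so dim ker(A − (4)·I) = n − 4 = 1
  rank(A − (5)·I) = 4, so dim ker(A − (5)·I) = n − 4 = 1

Summary:
  λ = -1: algebraic multiplicity = 1, geometric multiplicity = 1
  λ = 4: algebraic multiplicity = 2, geometric multiplicity = 1
  λ = 5: algebraic multiplicity = 2, geometric multiplicity = 1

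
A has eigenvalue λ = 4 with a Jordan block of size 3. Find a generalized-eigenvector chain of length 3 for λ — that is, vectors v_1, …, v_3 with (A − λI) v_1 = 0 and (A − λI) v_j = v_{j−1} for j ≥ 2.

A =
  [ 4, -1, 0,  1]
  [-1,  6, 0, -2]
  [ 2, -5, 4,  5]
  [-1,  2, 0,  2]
A Jordan chain for λ = 4 of length 3:
v_1 = (0, 1, -2, 1)ᵀ
v_2 = (-1, 2, -5, 2)ᵀ
v_3 = (0, 1, 0, 0)ᵀ

Let N = A − (4)·I. We want v_3 with N^3 v_3 = 0 but N^2 v_3 ≠ 0; then v_{j-1} := N · v_j for j = 3, …, 2.

Pick v_3 = (0, 1, 0, 0)ᵀ.
Then v_2 = N · v_3 = (-1, 2, -5, 2)ᵀ.
Then v_1 = N · v_2 = (0, 1, -2, 1)ᵀ.

Sanity check: (A − (4)·I) v_1 = (0, 0, 0, 0)ᵀ = 0. ✓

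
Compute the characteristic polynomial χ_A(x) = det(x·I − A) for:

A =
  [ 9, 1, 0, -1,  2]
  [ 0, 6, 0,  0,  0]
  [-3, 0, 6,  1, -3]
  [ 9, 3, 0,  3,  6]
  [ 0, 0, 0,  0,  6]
x^5 - 30*x^4 + 360*x^3 - 2160*x^2 + 6480*x - 7776

Expanding det(x·I − A) (e.g. by cofactor expansion or by noting that A is similar to its Jordan form J, which has the same characteristic polynomial as A) gives
  χ_A(x) = x^5 - 30*x^4 + 360*x^3 - 2160*x^2 + 6480*x - 7776
which factors as (x - 6)^5. The eigenvalues (with algebraic multiplicities) are λ = 6 with multiplicity 5.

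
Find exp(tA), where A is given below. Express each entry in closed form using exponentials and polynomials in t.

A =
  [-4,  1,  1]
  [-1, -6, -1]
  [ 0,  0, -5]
e^{tA} =
  [t*exp(-5*t) + exp(-5*t), t*exp(-5*t), t*exp(-5*t)]
  [-t*exp(-5*t), -t*exp(-5*t) + exp(-5*t), -t*exp(-5*t)]
  [0, 0, exp(-5*t)]

Strategy: write A = P · J · P⁻¹ where J is a Jordan canonical form, so e^{tA} = P · e^{tJ} · P⁻¹, and e^{tJ} can be computed block-by-block.

A has Jordan form
J =
  [-5,  1,  0]
  [ 0, -5,  0]
  [ 0,  0, -5]
(up to reordering of blocks).

Per-block formulas:
  For a 2×2 Jordan block J_2(-5): exp(t · J_2(-5)) = e^(-5t)·(I + t·N), where N is the 2×2 nilpotent shift.
  For a 1×1 block at λ = -5: exp(t · [-5]) = [e^(-5t)].

After assembling e^{tJ} and conjugating by P, we get:

e^{tA} =
  [t*exp(-5*t) + exp(-5*t), t*exp(-5*t), t*exp(-5*t)]
  [-t*exp(-5*t), -t*exp(-5*t) + exp(-5*t), -t*exp(-5*t)]
  [0, 0, exp(-5*t)]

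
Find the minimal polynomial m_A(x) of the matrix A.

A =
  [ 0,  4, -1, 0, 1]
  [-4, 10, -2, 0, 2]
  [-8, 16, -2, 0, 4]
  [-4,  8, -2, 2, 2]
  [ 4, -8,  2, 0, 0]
x^2 - 4*x + 4

The characteristic polynomial is χ_A(x) = (x - 2)^5, so the eigenvalues are known. The minimal polynomial is
  m_A(x) = Π_λ (x − λ)^{k_λ}
where k_λ is the size of the *largest* Jordan block for λ (equivalently, the smallest k with (A − λI)^k v = 0 for every generalised eigenvector v of λ).

  λ = 2: largest Jordan block has size 2, contributing (x − 2)^2

So m_A(x) = (x - 2)^2 = x^2 - 4*x + 4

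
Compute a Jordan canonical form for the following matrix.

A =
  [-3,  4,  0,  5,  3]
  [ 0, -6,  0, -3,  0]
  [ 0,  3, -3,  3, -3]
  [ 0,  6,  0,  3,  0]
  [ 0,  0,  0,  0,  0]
J_2(-3) ⊕ J_1(-3) ⊕ J_1(0) ⊕ J_1(0)

The characteristic polynomial is
  det(x·I − A) = x^5 + 9*x^4 + 27*x^3 + 27*x^2 = x^2*(x + 3)^3

Eigenvalues and multiplicities (the geometric multiplicity of λ is n − rank(A − λI), which equals the number of Jordan blocks for λ):
  λ = -3: algebraic multiplicity = 3, geometric multiplicity = 2
  λ = 0: algebraic multiplicity = 2, geometric multiplicity = 2

Determining the block sizes for each eigenvalue:
  λ = -3: 2 blocks summing to 3 forces exactly one block of size 2 and the rest size 1 → block sizes [2, 1]
  λ = 0: gm = am = 2, so every block has size 1 → block sizes [1, 1]

Assembling the blocks gives a Jordan form
J =
  [-3,  1,  0, 0, 0]
  [ 0, -3,  0, 0, 0]
  [ 0,  0, -3, 0, 0]
  [ 0,  0,  0, 0, 0]
  [ 0,  0,  0, 0, 0]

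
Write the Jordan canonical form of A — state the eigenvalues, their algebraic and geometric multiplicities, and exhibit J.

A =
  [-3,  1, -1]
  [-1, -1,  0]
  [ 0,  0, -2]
J_3(-2)

The characteristic polynomial is
  det(x·I − A) = x^3 + 6*x^2 + 12*x + 8 = (x + 2)^3

Eigenvalues and multiplicities (the geometric multiplicity of λ is n − rank(A − λI), which equals the number of Jordan blocks for λ):
  λ = -2: algebraic multiplicity = 3, geometric multiplicity = 1

Determining the block sizes for each eigenvalue:
  λ = -2: one block (gm = 1), so the single block has size am = 3 → block sizes [3]

Assembling the blocks gives a Jordan form
J =
  [-2,  1,  0]
  [ 0, -2,  1]
  [ 0,  0, -2]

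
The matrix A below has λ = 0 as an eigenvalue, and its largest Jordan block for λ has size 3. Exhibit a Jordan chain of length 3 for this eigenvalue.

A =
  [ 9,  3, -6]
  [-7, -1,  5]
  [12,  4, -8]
A Jordan chain for λ = 0 of length 3:
v_1 = (-12, 4, -16)ᵀ
v_2 = (9, -7, 12)ᵀ
v_3 = (1, 0, 0)ᵀ

Let N = A − (0)·I. We want v_3 with N^3 v_3 = 0 but N^2 v_3 ≠ 0; then v_{j-1} := N · v_j for j = 3, …, 2.

Pick v_3 = (1, 0, 0)ᵀ.
Then v_2 = N · v_3 = (9, -7, 12)ᵀ.
Then v_1 = N · v_2 = (-12, 4, -16)ᵀ.

Sanity check: (A − (0)·I) v_1 = (0, 0, 0)ᵀ = 0. ✓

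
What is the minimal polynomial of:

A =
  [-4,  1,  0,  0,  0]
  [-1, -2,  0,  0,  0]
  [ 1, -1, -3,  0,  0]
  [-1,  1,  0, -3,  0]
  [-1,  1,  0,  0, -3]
x^2 + 6*x + 9

The characteristic polynomial is χ_A(x) = (x + 3)^5, so the eigenvalues are known. The minimal polynomial is
  m_A(x) = Π_λ (x − λ)^{k_λ}
where k_λ is the size of the *largest* Jordan block for λ (equivalently, the smallest k with (A − λI)^k v = 0 for every generalised eigenvector v of λ).

  λ = -3: largest Jordan block has size 2, contributing (x + 3)^2

So m_A(x) = (x + 3)^2 = x^2 + 6*x + 9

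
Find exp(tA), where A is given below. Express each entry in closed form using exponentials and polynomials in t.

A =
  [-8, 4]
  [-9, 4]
e^{tA} =
  [-6*t*exp(-2*t) + exp(-2*t), 4*t*exp(-2*t)]
  [-9*t*exp(-2*t), 6*t*exp(-2*t) + exp(-2*t)]

Strategy: write A = P · J · P⁻¹ where J is a Jordan canonical form, so e^{tA} = P · e^{tJ} · P⁻¹, and e^{tJ} can be computed block-by-block.

A has Jordan form
J =
  [-2,  1]
  [ 0, -2]
(up to reordering of blocks).

Per-block formulas:
  For a 2×2 Jordan block J_2(-2): exp(t · J_2(-2)) = e^(-2t)·(I + t·N), where N is the 2×2 nilpotent shift.

After assembling e^{tJ} and conjugating by P, we get:

e^{tA} =
  [-6*t*exp(-2*t) + exp(-2*t), 4*t*exp(-2*t)]
  [-9*t*exp(-2*t), 6*t*exp(-2*t) + exp(-2*t)]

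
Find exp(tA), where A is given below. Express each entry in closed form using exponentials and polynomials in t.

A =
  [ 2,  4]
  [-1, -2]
e^{tA} =
  [2*t + 1, 4*t]
  [-t, 1 - 2*t]

Strategy: write A = P · J · P⁻¹ where J is a Jordan canonical form, so e^{tA} = P · e^{tJ} · P⁻¹, and e^{tJ} can be computed block-by-block.

A has Jordan form
J =
  [0, 1]
  [0, 0]
(up to reordering of blocks).

Per-block formulas:
  For a 2×2 Jordan block J_2(0): exp(t · J_2(0)) = e^(0t)·(I + t·N), where N is the 2×2 nilpotent shift.

After assembling e^{tJ} and conjugating by P, we get:

e^{tA} =
  [2*t + 1, 4*t]
  [-t, 1 - 2*t]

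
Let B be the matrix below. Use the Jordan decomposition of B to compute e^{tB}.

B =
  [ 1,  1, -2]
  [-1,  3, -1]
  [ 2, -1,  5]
e^{tB} =
  [-t^2*exp(3*t)/2 - 2*t*exp(3*t) + exp(3*t), t*exp(3*t), -t^2*exp(3*t)/2 - 2*t*exp(3*t)]
  [-t*exp(3*t), exp(3*t), -t*exp(3*t)]
  [t^2*exp(3*t)/2 + 2*t*exp(3*t), -t*exp(3*t), t^2*exp(3*t)/2 + 2*t*exp(3*t) + exp(3*t)]

Strategy: write B = P · J · P⁻¹ where J is a Jordan canonical form, so e^{tB} = P · e^{tJ} · P⁻¹, and e^{tJ} can be computed block-by-block.

B has Jordan form
J =
  [3, 1, 0]
  [0, 3, 1]
  [0, 0, 3]
(up to reordering of blocks).

Per-block formulas:
  For a 3×3 Jordan block J_3(3): exp(t · J_3(3)) = e^(3t)·(I + t·N + (t^2/2)·N^2), where N is the 3×3 nilpotent shift.

After assembling e^{tJ} and conjugating by P, we get:

e^{tB} =
  [-t^2*exp(3*t)/2 - 2*t*exp(3*t) + exp(3*t), t*exp(3*t), -t^2*exp(3*t)/2 - 2*t*exp(3*t)]
  [-t*exp(3*t), exp(3*t), -t*exp(3*t)]
  [t^2*exp(3*t)/2 + 2*t*exp(3*t), -t*exp(3*t), t^2*exp(3*t)/2 + 2*t*exp(3*t) + exp(3*t)]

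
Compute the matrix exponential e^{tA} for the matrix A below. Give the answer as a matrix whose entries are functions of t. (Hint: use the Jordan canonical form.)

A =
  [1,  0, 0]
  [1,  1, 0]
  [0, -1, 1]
e^{tA} =
  [exp(t), 0, 0]
  [t*exp(t), exp(t), 0]
  [-t^2*exp(t)/2, -t*exp(t), exp(t)]

Strategy: write A = P · J · P⁻¹ where J is a Jordan canonical form, so e^{tA} = P · e^{tJ} · P⁻¹, and e^{tJ} can be computed block-by-block.

A has Jordan form
J =
  [1, 1, 0]
  [0, 1, 1]
  [0, 0, 1]
(up to reordering of blocks).

Per-block formulas:
  For a 3×3 Jordan block J_3(1): exp(t · J_3(1)) = e^(1t)·(I + t·N + (t^2/2)·N^2), where N is the 3×3 nilpotent shift.

After assembling e^{tJ} and conjugating by P, we get:

e^{tA} =
  [exp(t), 0, 0]
  [t*exp(t), exp(t), 0]
  [-t^2*exp(t)/2, -t*exp(t), exp(t)]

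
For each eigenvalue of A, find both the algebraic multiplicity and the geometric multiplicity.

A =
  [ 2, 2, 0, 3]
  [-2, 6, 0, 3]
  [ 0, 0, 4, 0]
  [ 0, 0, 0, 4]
λ = 4: alg = 4, geom = 3

Step 1 — factor the characteristic polynomial to read off the algebraic multiplicities:
  χ_A(x) = (x - 4)^4

Step 2 — compute geometric multiplicities via the rank-nullity identity g(λ) = n − rank(A − λI):
  rank(A − (4)·I) = 1, so dim ker(A − (4)·I) = n − 1 = 3

Summary:
  λ = 4: algebraic multiplicity = 4, geometric multiplicity = 3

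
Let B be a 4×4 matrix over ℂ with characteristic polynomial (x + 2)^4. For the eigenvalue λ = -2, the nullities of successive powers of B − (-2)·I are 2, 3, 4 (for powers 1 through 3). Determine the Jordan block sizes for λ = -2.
Block sizes for λ = -2: [3, 1]

From the dimensions of kernels of powers, the number of Jordan blocks of size at least j is d_j − d_{j−1} where d_j = dim ker(N^j) (with d_0 = 0). Computing the differences gives [2, 1, 1].
The number of blocks of size exactly k is (#blocks of size ≥ k) − (#blocks of size ≥ k + 1), so the partition is: 1 block(s) of size 1, 1 block(s) of size 3.
In nonincreasing order the block sizes are [3, 1].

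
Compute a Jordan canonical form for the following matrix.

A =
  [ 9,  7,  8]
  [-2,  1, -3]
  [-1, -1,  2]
J_3(4)

The characteristic polynomial is
  det(x·I − A) = x^3 - 12*x^2 + 48*x - 64 = (x - 4)^3

Eigenvalues and multiplicities (the geometric multiplicity of λ is n − rank(A − λI), which equals the number of Jordan blocks for λ):
  λ = 4: algebraic multiplicity = 3, geometric multiplicity = 1

Determining the block sizes for each eigenvalue:
  λ = 4: one block (gm = 1), so the single block has size am = 3 → block sizes [3]

Assembling the blocks gives a Jordan form
J =
  [4, 1, 0]
  [0, 4, 1]
  [0, 0, 4]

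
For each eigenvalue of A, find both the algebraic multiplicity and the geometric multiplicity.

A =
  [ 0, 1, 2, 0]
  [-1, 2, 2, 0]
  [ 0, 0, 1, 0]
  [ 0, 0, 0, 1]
λ = 1: alg = 4, geom = 3

Step 1 — factor the characteristic polynomial to read off the algebraic multiplicities:
  χ_A(x) = (x - 1)^4

Step 2 — compute geometric multiplicities via the rank-nullity identity g(λ) = n − rank(A − λI):
  rank(A − (1)·I) = 1, so dim ker(A − (1)·I) = n − 1 = 3

Summary:
  λ = 1: algebraic multiplicity = 4, geometric multiplicity = 3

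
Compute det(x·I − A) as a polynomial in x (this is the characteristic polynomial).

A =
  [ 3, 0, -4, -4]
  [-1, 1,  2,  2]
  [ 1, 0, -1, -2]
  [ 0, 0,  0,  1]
x^4 - 4*x^3 + 6*x^2 - 4*x + 1

Expanding det(x·I − A) (e.g. by cofactor expansion or by noting that A is similar to its Jordan form J, which has the same characteristic polynomial as A) gives
  χ_A(x) = x^4 - 4*x^3 + 6*x^2 - 4*x + 1
which factors as (x - 1)^4. The eigenvalues (with algebraic multiplicities) are λ = 1 with multiplicity 4.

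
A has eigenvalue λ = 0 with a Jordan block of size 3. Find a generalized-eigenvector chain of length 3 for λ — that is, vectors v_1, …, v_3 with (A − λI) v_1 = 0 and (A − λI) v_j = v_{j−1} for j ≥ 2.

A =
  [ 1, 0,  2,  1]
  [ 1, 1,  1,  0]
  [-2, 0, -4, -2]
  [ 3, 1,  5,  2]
A Jordan chain for λ = 0 of length 3:
v_1 = (1, 1, -2, 3)ᵀ
v_2 = (0, 1, 0, 1)ᵀ
v_3 = (0, 1, 0, 0)ᵀ

Let N = A − (0)·I. We want v_3 with N^3 v_3 = 0 but N^2 v_3 ≠ 0; then v_{j-1} := N · v_j for j = 3, …, 2.

Pick v_3 = (0, 1, 0, 0)ᵀ.
Then v_2 = N · v_3 = (0, 1, 0, 1)ᵀ.
Then v_1 = N · v_2 = (1, 1, -2, 3)ᵀ.

Sanity check: (A − (0)·I) v_1 = (0, 0, 0, 0)ᵀ = 0. ✓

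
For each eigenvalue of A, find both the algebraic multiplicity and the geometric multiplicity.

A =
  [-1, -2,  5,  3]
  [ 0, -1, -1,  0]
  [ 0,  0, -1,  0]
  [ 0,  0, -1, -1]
λ = -1: alg = 4, geom = 2

Step 1 — factor the characteristic polynomial to read off the algebraic multiplicities:
  χ_A(x) = (x + 1)^4

Step 2 — compute geometric multiplicities via the rank-nullity identity g(λ) = n − rank(A − λI):
  rank(A − (-1)·I) = 2, so dim ker(A − (-1)·I) = n − 2 = 2

Summary:
  λ = -1: algebraic multiplicity = 4, geometric multiplicity = 2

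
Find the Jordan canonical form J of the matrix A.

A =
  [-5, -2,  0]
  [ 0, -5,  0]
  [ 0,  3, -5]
J_2(-5) ⊕ J_1(-5)

The characteristic polynomial is
  det(x·I − A) = x^3 + 15*x^2 + 75*x + 125 = (x + 5)^3

Eigenvalues and multiplicities (the geometric multiplicity of λ is n − rank(A − λI), which equals the number of Jordan blocks for λ):
  λ = -5: algebraic multiplicity = 3, geometric multiplicity = 2

Determining the block sizes for each eigenvalue:
  λ = -5: 2 blocks summing to 3 forces exactly one block of size 2 and the rest size 1 → block sizes [2, 1]

Assembling the blocks gives a Jordan form
J =
  [-5,  1,  0]
  [ 0, -5,  0]
  [ 0,  0, -5]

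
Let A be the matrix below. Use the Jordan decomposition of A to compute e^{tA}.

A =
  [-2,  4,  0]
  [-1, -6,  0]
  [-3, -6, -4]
e^{tA} =
  [2*t*exp(-4*t) + exp(-4*t), 4*t*exp(-4*t), 0]
  [-t*exp(-4*t), -2*t*exp(-4*t) + exp(-4*t), 0]
  [-3*t*exp(-4*t), -6*t*exp(-4*t), exp(-4*t)]

Strategy: write A = P · J · P⁻¹ where J is a Jordan canonical form, so e^{tA} = P · e^{tJ} · P⁻¹, and e^{tJ} can be computed block-by-block.

A has Jordan form
J =
  [-4,  1,  0]
  [ 0, -4,  0]
  [ 0,  0, -4]
(up to reordering of blocks).

Per-block formulas:
  For a 2×2 Jordan block J_2(-4): exp(t · J_2(-4)) = e^(-4t)·(I + t·N), where N is the 2×2 nilpotent shift.
  For a 1×1 block at λ = -4: exp(t · [-4]) = [e^(-4t)].

After assembling e^{tJ} and conjugating by P, we get:

e^{tA} =
  [2*t*exp(-4*t) + exp(-4*t), 4*t*exp(-4*t), 0]
  [-t*exp(-4*t), -2*t*exp(-4*t) + exp(-4*t), 0]
  [-3*t*exp(-4*t), -6*t*exp(-4*t), exp(-4*t)]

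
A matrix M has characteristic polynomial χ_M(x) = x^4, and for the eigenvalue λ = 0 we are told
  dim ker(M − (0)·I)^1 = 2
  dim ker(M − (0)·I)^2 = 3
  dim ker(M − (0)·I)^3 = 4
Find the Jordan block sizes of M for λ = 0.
Block sizes for λ = 0: [3, 1]

From the dimensions of kernels of powers, the number of Jordan blocks of size at least j is d_j − d_{j−1} where d_j = dim ker(N^j) (with d_0 = 0). Computing the differences gives [2, 1, 1].
The number of blocks of size exactly k is (#blocks of size ≥ k) − (#blocks of size ≥ k + 1), so the partition is: 1 block(s) of size 1, 1 block(s) of size 3.
In nonincreasing order the block sizes are [3, 1].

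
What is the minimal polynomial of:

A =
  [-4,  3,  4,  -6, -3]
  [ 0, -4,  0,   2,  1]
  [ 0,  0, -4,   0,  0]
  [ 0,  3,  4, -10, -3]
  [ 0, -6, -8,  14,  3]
x^3 + 11*x^2 + 40*x + 48

The characteristic polynomial is χ_A(x) = (x + 3)*(x + 4)^4, so the eigenvalues are known. The minimal polynomial is
  m_A(x) = Π_λ (x − λ)^{k_λ}
where k_λ is the size of the *largest* Jordan block for λ (equivalently, the smallest k with (A − λI)^k v = 0 for every generalised eigenvector v of λ).

  λ = -4: largest Jordan block has size 2, contributing (x + 4)^2
  λ = -3: largest Jordan block has size 1, contributing (x + 3)

So m_A(x) = (x + 3)*(x + 4)^2 = x^3 + 11*x^2 + 40*x + 48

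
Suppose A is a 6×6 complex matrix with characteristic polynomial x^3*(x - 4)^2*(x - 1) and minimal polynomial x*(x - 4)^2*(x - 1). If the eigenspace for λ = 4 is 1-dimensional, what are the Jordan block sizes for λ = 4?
Block sizes for λ = 4: [2]

Step 1 — from the characteristic polynomial, algebraic multiplicity of λ = 4 is 2. From dim ker(A − (4)·I) = 1, there are exactly 1 Jordan blocks for λ = 4.
Step 2 — from the minimal polynomial, the factor (x − 4)^2 tells us the largest block for λ = 4 has size 2.
Step 3 — with total size 2, 1 blocks, and largest block 2, the block sizes (in nonincreasing order) are [2].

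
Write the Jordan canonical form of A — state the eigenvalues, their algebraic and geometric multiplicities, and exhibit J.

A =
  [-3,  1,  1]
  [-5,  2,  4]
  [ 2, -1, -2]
J_3(-1)

The characteristic polynomial is
  det(x·I − A) = x^3 + 3*x^2 + 3*x + 1 = (x + 1)^3

Eigenvalues and multiplicities (the geometric multiplicity of λ is n − rank(A − λI), which equals the number of Jordan blocks for λ):
  λ = -1: algebraic multiplicity = 3, geometric multiplicity = 1

Determining the block sizes for each eigenvalue:
  λ = -1: one block (gm = 1), so the single block has size am = 3 → block sizes [3]

Assembling the blocks gives a Jordan form
J =
  [-1,  1,  0]
  [ 0, -1,  1]
  [ 0,  0, -1]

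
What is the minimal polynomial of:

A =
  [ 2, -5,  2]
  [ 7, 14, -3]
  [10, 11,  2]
x^3 - 18*x^2 + 108*x - 216

The characteristic polynomial is χ_A(x) = (x - 6)^3, so the eigenvalues are known. The minimal polynomial is
  m_A(x) = Π_λ (x − λ)^{k_λ}
where k_λ is the size of the *largest* Jordan block for λ (equivalently, the smallest k with (A − λI)^k v = 0 for every generalised eigenvector v of λ).

  λ = 6: largest Jordan block has size 3, contributing (x − 6)^3

So m_A(x) = (x - 6)^3 = x^3 - 18*x^2 + 108*x - 216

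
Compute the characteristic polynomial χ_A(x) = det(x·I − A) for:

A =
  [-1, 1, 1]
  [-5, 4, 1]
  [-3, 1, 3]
x^3 - 6*x^2 + 12*x - 8

Expanding det(x·I − A) (e.g. by cofactor expansion or by noting that A is similar to its Jordan form J, which has the same characteristic polynomial as A) gives
  χ_A(x) = x^3 - 6*x^2 + 12*x - 8
which factors as (x - 2)^3. The eigenvalues (with algebraic multiplicities) are λ = 2 with multiplicity 3.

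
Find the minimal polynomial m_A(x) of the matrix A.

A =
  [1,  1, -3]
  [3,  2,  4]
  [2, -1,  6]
x^3 - 9*x^2 + 27*x - 27

The characteristic polynomial is χ_A(x) = (x - 3)^3, so the eigenvalues are known. The minimal polynomial is
  m_A(x) = Π_λ (x − λ)^{k_λ}
where k_λ is the size of the *largest* Jordan block for λ (equivalently, the smallest k with (A − λI)^k v = 0 for every generalised eigenvector v of λ).

  λ = 3: largest Jordan block has size 3, contributing (x − 3)^3

So m_A(x) = (x - 3)^3 = x^3 - 9*x^2 + 27*x - 27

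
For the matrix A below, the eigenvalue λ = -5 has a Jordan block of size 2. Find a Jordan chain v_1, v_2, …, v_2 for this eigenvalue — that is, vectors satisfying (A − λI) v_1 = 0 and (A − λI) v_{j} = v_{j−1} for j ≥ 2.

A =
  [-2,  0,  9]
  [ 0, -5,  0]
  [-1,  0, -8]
A Jordan chain for λ = -5 of length 2:
v_1 = (3, 0, -1)ᵀ
v_2 = (1, 0, 0)ᵀ

Let N = A − (-5)·I. We want v_2 with N^2 v_2 = 0 but N^1 v_2 ≠ 0; then v_{j-1} := N · v_j for j = 2, …, 2.

Pick v_2 = (1, 0, 0)ᵀ.
Then v_1 = N · v_2 = (3, 0, -1)ᵀ.

Sanity check: (A − (-5)·I) v_1 = (0, 0, 0)ᵀ = 0. ✓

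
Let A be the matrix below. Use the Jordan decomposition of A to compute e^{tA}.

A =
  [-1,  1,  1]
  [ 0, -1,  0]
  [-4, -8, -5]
e^{tA} =
  [2*t*exp(-3*t) + exp(-3*t), 3*t*exp(-3*t) - exp(-t) + exp(-3*t), t*exp(-3*t)]
  [0, exp(-t), 0]
  [-4*t*exp(-3*t), -6*t*exp(-3*t) - exp(-t) + exp(-3*t), -2*t*exp(-3*t) + exp(-3*t)]

Strategy: write A = P · J · P⁻¹ where J is a Jordan canonical form, so e^{tA} = P · e^{tJ} · P⁻¹, and e^{tJ} can be computed block-by-block.

A has Jordan form
J =
  [-3,  1,  0]
  [ 0, -3,  0]
  [ 0,  0, -1]
(up to reordering of blocks).

Per-block formulas:
  For a 1×1 block at λ = -1: exp(t · [-1]) = [e^(-1t)].
  For a 2×2 Jordan block J_2(-3): exp(t · J_2(-3)) = e^(-3t)·(I + t·N), where N is the 2×2 nilpotent shift.

After assembling e^{tJ} and conjugating by P, we get:

e^{tA} =
  [2*t*exp(-3*t) + exp(-3*t), 3*t*exp(-3*t) - exp(-t) + exp(-3*t), t*exp(-3*t)]
  [0, exp(-t), 0]
  [-4*t*exp(-3*t), -6*t*exp(-3*t) - exp(-t) + exp(-3*t), -2*t*exp(-3*t) + exp(-3*t)]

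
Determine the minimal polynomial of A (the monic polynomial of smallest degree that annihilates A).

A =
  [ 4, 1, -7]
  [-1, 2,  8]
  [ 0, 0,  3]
x^3 - 9*x^2 + 27*x - 27

The characteristic polynomial is χ_A(x) = (x - 3)^3, so the eigenvalues are known. The minimal polynomial is
  m_A(x) = Π_λ (x − λ)^{k_λ}
where k_λ is the size of the *largest* Jordan block for λ (equivalently, the smallest k with (A − λI)^k v = 0 for every generalised eigenvector v of λ).

  λ = 3: largest Jordan block has size 3, contributing (x − 3)^3

So m_A(x) = (x - 3)^3 = x^3 - 9*x^2 + 27*x - 27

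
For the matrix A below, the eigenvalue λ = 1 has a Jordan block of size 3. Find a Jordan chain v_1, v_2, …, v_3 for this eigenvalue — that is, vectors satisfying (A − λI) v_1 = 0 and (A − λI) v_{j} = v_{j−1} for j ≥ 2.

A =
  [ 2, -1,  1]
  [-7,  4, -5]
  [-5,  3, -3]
A Jordan chain for λ = 1 of length 3:
v_1 = (3, -3, -6)ᵀ
v_2 = (1, -7, -5)ᵀ
v_3 = (1, 0, 0)ᵀ

Let N = A − (1)·I. We want v_3 with N^3 v_3 = 0 but N^2 v_3 ≠ 0; then v_{j-1} := N · v_j for j = 3, …, 2.

Pick v_3 = (1, 0, 0)ᵀ.
Then v_2 = N · v_3 = (1, -7, -5)ᵀ.
Then v_1 = N · v_2 = (3, -3, -6)ᵀ.

Sanity check: (A − (1)·I) v_1 = (0, 0, 0)ᵀ = 0. ✓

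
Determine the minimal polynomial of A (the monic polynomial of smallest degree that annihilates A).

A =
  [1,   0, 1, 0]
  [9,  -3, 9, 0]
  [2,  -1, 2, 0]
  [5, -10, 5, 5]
x^4 - 5*x^3

The characteristic polynomial is χ_A(x) = x^3*(x - 5), so the eigenvalues are known. The minimal polynomial is
  m_A(x) = Π_λ (x − λ)^{k_λ}
where k_λ is the size of the *largest* Jordan block for λ (equivalently, the smallest k with (A − λI)^k v = 0 for every generalised eigenvector v of λ).

  λ = 0: largest Jordan block has size 3, contributing (x − 0)^3
  λ = 5: largest Jordan block has size 1, contributing (x − 5)

So m_A(x) = x^3*(x - 5) = x^4 - 5*x^3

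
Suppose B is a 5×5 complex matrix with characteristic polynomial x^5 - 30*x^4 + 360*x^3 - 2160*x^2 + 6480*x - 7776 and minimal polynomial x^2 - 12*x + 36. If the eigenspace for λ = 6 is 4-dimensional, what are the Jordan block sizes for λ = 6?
Block sizes for λ = 6: [2, 1, 1, 1]

Step 1 — from the characteristic polynomial, algebraic multiplicity of λ = 6 is 5. From dim ker(B − (6)·I) = 4, there are exactly 4 Jordan blocks for λ = 6.
Step 2 — from the minimal polynomial, the factor (x − 6)^2 tells us the largest block for λ = 6 has size 2.
Step 3 — with total size 5, 4 blocks, and largest block 2, the block sizes (in nonincreasing order) are [2, 1, 1, 1].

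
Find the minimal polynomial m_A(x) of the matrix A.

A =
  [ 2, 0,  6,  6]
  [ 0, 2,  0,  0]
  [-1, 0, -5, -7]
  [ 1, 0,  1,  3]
x^3 - 12*x + 16

The characteristic polynomial is χ_A(x) = (x - 2)^3*(x + 4), so the eigenvalues are known. The minimal polynomial is
  m_A(x) = Π_λ (x − λ)^{k_λ}
where k_λ is the size of the *largest* Jordan block for λ (equivalently, the smallest k with (A − λI)^k v = 0 for every generalised eigenvector v of λ).

  λ = -4: largest Jordan block has size 1, contributing (x + 4)
  λ = 2: largest Jordan block has size 2, contributing (x − 2)^2

So m_A(x) = (x - 2)^2*(x + 4) = x^3 - 12*x + 16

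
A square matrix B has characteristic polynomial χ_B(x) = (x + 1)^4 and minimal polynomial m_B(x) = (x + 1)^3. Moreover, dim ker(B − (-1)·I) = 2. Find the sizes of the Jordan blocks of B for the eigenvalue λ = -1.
Block sizes for λ = -1: [3, 1]

Step 1 — from the characteristic polynomial, algebraic multiplicity of λ = -1 is 4. From dim ker(B − (-1)·I) = 2, there are exactly 2 Jordan blocks for λ = -1.
Step 2 — from the minimal polynomial, the factor (x + 1)^3 tells us the largest block for λ = -1 has size 3.
Step 3 — with total size 4, 2 blocks, and largest block 3, the block sizes (in nonincreasing order) are [3, 1].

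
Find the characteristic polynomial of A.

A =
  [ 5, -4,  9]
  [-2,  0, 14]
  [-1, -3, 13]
x^3 - 18*x^2 + 108*x - 216

Expanding det(x·I − A) (e.g. by cofactor expansion or by noting that A is similar to its Jordan form J, which has the same characteristic polynomial as A) gives
  χ_A(x) = x^3 - 18*x^2 + 108*x - 216
which factors as (x - 6)^3. The eigenvalues (with algebraic multiplicities) are λ = 6 with multiplicity 3.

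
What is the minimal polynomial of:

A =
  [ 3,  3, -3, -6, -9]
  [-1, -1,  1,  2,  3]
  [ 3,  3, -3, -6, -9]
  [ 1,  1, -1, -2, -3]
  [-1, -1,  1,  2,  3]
x^2

The characteristic polynomial is χ_A(x) = x^5, so the eigenvalues are known. The minimal polynomial is
  m_A(x) = Π_λ (x − λ)^{k_λ}
where k_λ is the size of the *largest* Jordan block for λ (equivalently, the smallest k with (A − λI)^k v = 0 for every generalised eigenvector v of λ).

  λ = 0: largest Jordan block has size 2, contributing (x − 0)^2

So m_A(x) = x^2 = x^2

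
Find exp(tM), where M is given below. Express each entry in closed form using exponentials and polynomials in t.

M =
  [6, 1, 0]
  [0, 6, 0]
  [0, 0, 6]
e^{tM} =
  [exp(6*t), t*exp(6*t), 0]
  [0, exp(6*t), 0]
  [0, 0, exp(6*t)]

Strategy: write M = P · J · P⁻¹ where J is a Jordan canonical form, so e^{tM} = P · e^{tJ} · P⁻¹, and e^{tJ} can be computed block-by-block.

M has Jordan form
J =
  [6, 1, 0]
  [0, 6, 0]
  [0, 0, 6]
(up to reordering of blocks).

Per-block formulas:
  For a 1×1 block at λ = 6: exp(t · [6]) = [e^(6t)].
  For a 2×2 Jordan block J_2(6): exp(t · J_2(6)) = e^(6t)·(I + t·N), where N is the 2×2 nilpotent shift.

After assembling e^{tJ} and conjugating by P, we get:

e^{tM} =
  [exp(6*t), t*exp(6*t), 0]
  [0, exp(6*t), 0]
  [0, 0, exp(6*t)]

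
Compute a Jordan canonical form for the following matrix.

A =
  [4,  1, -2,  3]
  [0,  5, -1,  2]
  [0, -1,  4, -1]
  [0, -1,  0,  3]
J_3(4) ⊕ J_1(4)

The characteristic polynomial is
  det(x·I − A) = x^4 - 16*x^3 + 96*x^2 - 256*x + 256 = (x - 4)^4

Eigenvalues and multiplicities (the geometric multiplicity of λ is n − rank(A − λI), which equals the number of Jordan blocks for λ):
  λ = 4: algebraic multiplicity = 4, geometric multiplicity = 2

Determining the block sizes for each eigenvalue:
  λ = 4: with am = 4 and gm = 2, the partition is not yet determined (e.g. several partitions of 4 into 2 parts exist). Let N = A − (4)·I. Computing rank(N^1) = 2, rank(N^2) = 1, rank(N^3) = 0; the number of blocks of size ≥ j is rank(N^{j−1}) − rank(N^j), giving [2, 1, 1]. So we have 1 block(s) of size 3, 1 block(s) of size 1 → block sizes [3, 1]

Assembling the blocks gives a Jordan form
J =
  [4, 1, 0, 0]
  [0, 4, 1, 0]
  [0, 0, 4, 0]
  [0, 0, 0, 4]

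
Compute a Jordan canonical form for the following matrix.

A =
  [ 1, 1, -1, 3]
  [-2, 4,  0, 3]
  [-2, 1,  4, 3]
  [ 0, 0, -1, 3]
J_3(3) ⊕ J_1(3)

The characteristic polynomial is
  det(x·I − A) = x^4 - 12*x^3 + 54*x^2 - 108*x + 81 = (x - 3)^4

Eigenvalues and multiplicities (the geometric multiplicity of λ is n − rank(A − λI), which equals the number of Jordan blocks for λ):
  λ = 3: algebraic multiplicity = 4, geometric multiplicity = 2

Determining the block sizes for each eigenvalue:
  λ = 3: with am = 4 and gm = 2, the partition is not yet determined (e.g. several partitions of 4 into 2 parts exist). Let N = A − (3)·I. Computing rank(N^1) = 2, rank(N^2) = 1, rank(N^3) = 0; the number of blocks of size ≥ j is rank(N^{j−1}) − rank(N^j), giving [2, 1, 1]. So we have 1 block(s) of size 3, 1 block(s) of size 1 → block sizes [3, 1]

Assembling the blocks gives a Jordan form
J =
  [3, 1, 0, 0]
  [0, 3, 1, 0]
  [0, 0, 3, 0]
  [0, 0, 0, 3]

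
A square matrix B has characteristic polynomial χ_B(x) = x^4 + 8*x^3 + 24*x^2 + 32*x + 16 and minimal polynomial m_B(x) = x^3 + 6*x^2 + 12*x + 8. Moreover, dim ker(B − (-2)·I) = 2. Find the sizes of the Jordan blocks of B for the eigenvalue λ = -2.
Block sizes for λ = -2: [3, 1]

Step 1 — from the characteristic polynomial, algebraic multiplicity of λ = -2 is 4. From dim ker(B − (-2)·I) = 2, there are exactly 2 Jordan blocks for λ = -2.
Step 2 — from the minimal polynomial, the factor (x + 2)^3 tells us the largest block for λ = -2 has size 3.
Step 3 — with total size 4, 2 blocks, and largest block 3, the block sizes (in nonincreasing order) are [3, 1].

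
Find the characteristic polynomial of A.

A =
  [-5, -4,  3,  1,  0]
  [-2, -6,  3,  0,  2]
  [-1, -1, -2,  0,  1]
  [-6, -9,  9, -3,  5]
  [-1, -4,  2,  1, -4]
x^5 + 20*x^4 + 160*x^3 + 640*x^2 + 1280*x + 1024

Expanding det(x·I − A) (e.g. by cofactor expansion or by noting that A is similar to its Jordan form J, which has the same characteristic polynomial as A) gives
  χ_A(x) = x^5 + 20*x^4 + 160*x^3 + 640*x^2 + 1280*x + 1024
which factors as (x + 4)^5. The eigenvalues (with algebraic multiplicities) are λ = -4 with multiplicity 5.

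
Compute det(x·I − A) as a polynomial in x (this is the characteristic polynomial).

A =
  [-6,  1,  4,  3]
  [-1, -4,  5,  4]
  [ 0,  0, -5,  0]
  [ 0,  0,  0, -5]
x^4 + 20*x^3 + 150*x^2 + 500*x + 625

Expanding det(x·I − A) (e.g. by cofactor expansion or by noting that A is similar to its Jordan form J, which has the same characteristic polynomial as A) gives
  χ_A(x) = x^4 + 20*x^3 + 150*x^2 + 500*x + 625
which factors as (x + 5)^4. The eigenvalues (with algebraic multiplicities) are λ = -5 with multiplicity 4.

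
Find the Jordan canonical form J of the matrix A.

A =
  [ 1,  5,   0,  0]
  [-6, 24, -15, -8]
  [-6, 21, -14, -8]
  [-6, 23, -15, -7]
J_3(1) ⊕ J_1(1)

The characteristic polynomial is
  det(x·I − A) = x^4 - 4*x^3 + 6*x^2 - 4*x + 1 = (x - 1)^4

Eigenvalues and multiplicities (the geometric multiplicity of λ is n − rank(A − λI), which equals the number of Jordan blocks for λ):
  λ = 1: algebraic multiplicity = 4, geometric multiplicity = 2

Determining the block sizes for each eigenvalue:
  λ = 1: with am = 4 and gm = 2, the partition is not yet determined (e.g. several partitions of 4 into 2 parts exist). Let N = A − (1)·I. Computing rank(N^1) = 2, rank(N^2) = 1, rank(N^3) = 0; the number of blocks of size ≥ j is rank(N^{j−1}) − rank(N^j), giving [2, 1, 1]. So we have 1 block(s) of size 3, 1 block(s) of size 1 → block sizes [3, 1]

Assembling the blocks gives a Jordan form
J =
  [1, 1, 0, 0]
  [0, 1, 1, 0]
  [0, 0, 1, 0]
  [0, 0, 0, 1]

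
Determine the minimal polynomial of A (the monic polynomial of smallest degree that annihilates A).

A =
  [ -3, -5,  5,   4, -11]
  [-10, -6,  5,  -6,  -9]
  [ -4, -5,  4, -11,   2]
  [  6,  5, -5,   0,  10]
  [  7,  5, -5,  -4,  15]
x^4 - 11*x^3 + 36*x^2 - 16*x - 64

The characteristic polynomial is χ_A(x) = (x - 4)^3*(x + 1)^2, so the eigenvalues are known. The minimal polynomial is
  m_A(x) = Π_λ (x − λ)^{k_λ}
where k_λ is the size of the *largest* Jordan block for λ (equivalently, the smallest k with (A − λI)^k v = 0 for every generalised eigenvector v of λ).

  λ = -1: largest Jordan block has size 1, contributing (x + 1)
  λ = 4: largest Jordan block has size 3, contributing (x − 4)^3

So m_A(x) = (x - 4)^3*(x + 1) = x^4 - 11*x^3 + 36*x^2 - 16*x - 64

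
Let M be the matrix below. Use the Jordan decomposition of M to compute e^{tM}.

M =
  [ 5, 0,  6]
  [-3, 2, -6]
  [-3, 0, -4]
e^{tM} =
  [2*exp(2*t) - exp(-t), 0, 2*exp(2*t) - 2*exp(-t)]
  [-exp(2*t) + exp(-t), exp(2*t), -2*exp(2*t) + 2*exp(-t)]
  [-exp(2*t) + exp(-t), 0, -exp(2*t) + 2*exp(-t)]

Strategy: write M = P · J · P⁻¹ where J is a Jordan canonical form, so e^{tM} = P · e^{tJ} · P⁻¹, and e^{tJ} can be computed block-by-block.

M has Jordan form
J =
  [-1, 0, 0]
  [ 0, 2, 0]
  [ 0, 0, 2]
(up to reordering of blocks).

Per-block formulas:
  For a 1×1 block at λ = -1: exp(t · [-1]) = [e^(-1t)].
  For a 1×1 block at λ = 2: exp(t · [2]) = [e^(2t)].

After assembling e^{tJ} and conjugating by P, we get:

e^{tM} =
  [2*exp(2*t) - exp(-t), 0, 2*exp(2*t) - 2*exp(-t)]
  [-exp(2*t) + exp(-t), exp(2*t), -2*exp(2*t) + 2*exp(-t)]
  [-exp(2*t) + exp(-t), 0, -exp(2*t) + 2*exp(-t)]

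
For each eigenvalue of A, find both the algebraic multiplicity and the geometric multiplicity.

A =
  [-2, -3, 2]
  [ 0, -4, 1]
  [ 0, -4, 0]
λ = -2: alg = 3, geom = 1

Step 1 — factor the characteristic polynomial to read off the algebraic multiplicities:
  χ_A(x) = (x + 2)^3

Step 2 — compute geometric multiplicities via the rank-nullity identity g(λ) = n − rank(A − λI):
  rank(A − (-2)·I) = 2, so dim ker(A − (-2)·I) = n − 2 = 1

Summary:
  λ = -2: algebraic multiplicity = 3, geometric multiplicity = 1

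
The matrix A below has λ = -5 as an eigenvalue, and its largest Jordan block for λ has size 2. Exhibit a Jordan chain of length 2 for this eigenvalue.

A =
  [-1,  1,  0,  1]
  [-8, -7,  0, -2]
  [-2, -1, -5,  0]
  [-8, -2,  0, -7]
A Jordan chain for λ = -5 of length 2:
v_1 = (4, -8, -2, -8)ᵀ
v_2 = (1, 0, 0, 0)ᵀ

Let N = A − (-5)·I. We want v_2 with N^2 v_2 = 0 but N^1 v_2 ≠ 0; then v_{j-1} := N · v_j for j = 2, …, 2.

Pick v_2 = (1, 0, 0, 0)ᵀ.
Then v_1 = N · v_2 = (4, -8, -2, -8)ᵀ.

Sanity check: (A − (-5)·I) v_1 = (0, 0, 0, 0)ᵀ = 0. ✓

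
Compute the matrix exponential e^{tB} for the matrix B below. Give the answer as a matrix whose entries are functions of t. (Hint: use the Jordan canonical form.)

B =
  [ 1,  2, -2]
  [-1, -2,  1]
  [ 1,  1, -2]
e^{tB} =
  [2*t*exp(-t) + exp(-t), 2*t*exp(-t), -2*t*exp(-t)]
  [-t*exp(-t), -t*exp(-t) + exp(-t), t*exp(-t)]
  [t*exp(-t), t*exp(-t), -t*exp(-t) + exp(-t)]

Strategy: write B = P · J · P⁻¹ where J is a Jordan canonical form, so e^{tB} = P · e^{tJ} · P⁻¹, and e^{tJ} can be computed block-by-block.

B has Jordan form
J =
  [-1,  1,  0]
  [ 0, -1,  0]
  [ 0,  0, -1]
(up to reordering of blocks).

Per-block formulas:
  For a 1×1 block at λ = -1: exp(t · [-1]) = [e^(-1t)].
  For a 2×2 Jordan block J_2(-1): exp(t · J_2(-1)) = e^(-1t)·(I + t·N), where N is the 2×2 nilpotent shift.

After assembling e^{tJ} and conjugating by P, we get:

e^{tB} =
  [2*t*exp(-t) + exp(-t), 2*t*exp(-t), -2*t*exp(-t)]
  [-t*exp(-t), -t*exp(-t) + exp(-t), t*exp(-t)]
  [t*exp(-t), t*exp(-t), -t*exp(-t) + exp(-t)]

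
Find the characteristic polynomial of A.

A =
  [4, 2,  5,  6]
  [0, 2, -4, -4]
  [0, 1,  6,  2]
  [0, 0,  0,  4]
x^4 - 16*x^3 + 96*x^2 - 256*x + 256

Expanding det(x·I − A) (e.g. by cofactor expansion or by noting that A is similar to its Jordan form J, which has the same characteristic polynomial as A) gives
  χ_A(x) = x^4 - 16*x^3 + 96*x^2 - 256*x + 256
which factors as (x - 4)^4. The eigenvalues (with algebraic multiplicities) are λ = 4 with multiplicity 4.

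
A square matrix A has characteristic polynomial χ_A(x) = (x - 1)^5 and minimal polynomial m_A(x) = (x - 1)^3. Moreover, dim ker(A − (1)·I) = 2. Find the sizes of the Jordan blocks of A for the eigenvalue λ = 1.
Block sizes for λ = 1: [3, 2]

Step 1 — from the characteristic polynomial, algebraic multiplicity of λ = 1 is 5. From dim ker(A − (1)·I) = 2, there are exactly 2 Jordan blocks for λ = 1.
Step 2 — from the minimal polynomial, the factor (x − 1)^3 tells us the largest block for λ = 1 has size 3.
Step 3 — with total size 5, 2 blocks, and largest block 3, the block sizes (in nonincreasing order) are [3, 2].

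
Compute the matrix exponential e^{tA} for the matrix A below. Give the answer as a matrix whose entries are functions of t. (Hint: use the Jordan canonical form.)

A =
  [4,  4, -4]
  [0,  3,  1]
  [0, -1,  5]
e^{tA} =
  [exp(4*t), 4*t*exp(4*t), -4*t*exp(4*t)]
  [0, -t*exp(4*t) + exp(4*t), t*exp(4*t)]
  [0, -t*exp(4*t), t*exp(4*t) + exp(4*t)]

Strategy: write A = P · J · P⁻¹ where J is a Jordan canonical form, so e^{tA} = P · e^{tJ} · P⁻¹, and e^{tJ} can be computed block-by-block.

A has Jordan form
J =
  [4, 1, 0]
  [0, 4, 0]
  [0, 0, 4]
(up to reordering of blocks).

Per-block formulas:
  For a 1×1 block at λ = 4: exp(t · [4]) = [e^(4t)].
  For a 2×2 Jordan block J_2(4): exp(t · J_2(4)) = e^(4t)·(I + t·N), where N is the 2×2 nilpotent shift.

After assembling e^{tJ} and conjugating by P, we get:

e^{tA} =
  [exp(4*t), 4*t*exp(4*t), -4*t*exp(4*t)]
  [0, -t*exp(4*t) + exp(4*t), t*exp(4*t)]
  [0, -t*exp(4*t), t*exp(4*t) + exp(4*t)]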